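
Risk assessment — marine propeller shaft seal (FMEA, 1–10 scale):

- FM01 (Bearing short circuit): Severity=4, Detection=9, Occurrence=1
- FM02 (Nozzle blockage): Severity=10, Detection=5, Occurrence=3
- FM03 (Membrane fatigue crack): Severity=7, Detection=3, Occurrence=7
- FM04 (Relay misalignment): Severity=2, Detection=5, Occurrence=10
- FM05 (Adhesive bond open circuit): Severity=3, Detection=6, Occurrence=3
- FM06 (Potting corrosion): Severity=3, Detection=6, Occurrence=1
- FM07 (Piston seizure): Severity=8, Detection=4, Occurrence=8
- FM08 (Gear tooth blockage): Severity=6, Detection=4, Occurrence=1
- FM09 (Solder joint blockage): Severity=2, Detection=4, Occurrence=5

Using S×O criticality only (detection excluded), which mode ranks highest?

Criticality = Severity × Occurrence:
  FM01: 4 × 1 = 4
  FM02: 10 × 3 = 30
  FM03: 7 × 7 = 49
  FM04: 2 × 10 = 20
  FM05: 3 × 3 = 9
  FM06: 3 × 1 = 3
  FM07: 8 × 8 = 64
  FM08: 6 × 1 = 6
  FM09: 2 × 5 = 10
Highest criticality is 64 → FM07.

FM07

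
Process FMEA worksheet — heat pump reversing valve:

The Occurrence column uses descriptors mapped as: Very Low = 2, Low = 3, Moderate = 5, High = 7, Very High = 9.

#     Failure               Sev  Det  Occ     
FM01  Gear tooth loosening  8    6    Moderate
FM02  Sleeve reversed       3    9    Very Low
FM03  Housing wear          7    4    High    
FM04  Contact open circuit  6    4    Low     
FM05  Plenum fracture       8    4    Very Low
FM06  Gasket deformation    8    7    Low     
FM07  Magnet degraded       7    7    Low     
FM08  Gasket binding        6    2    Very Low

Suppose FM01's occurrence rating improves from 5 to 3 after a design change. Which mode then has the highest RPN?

RPN = Severity × Occurrence × Detection:
  FM01: 8 × 5 × 6 = 240
  FM02: 3 × 2 × 9 = 54
  FM03: 7 × 7 × 4 = 196
  FM04: 6 × 3 × 4 = 72
  FM05: 8 × 2 × 4 = 64
  FM06: 8 × 3 × 7 = 168
  FM07: 7 × 3 × 7 = 147
  FM08: 6 × 2 × 2 = 24
After action: FM01 → 8 × 3 × 6 = 144.
Revised RPNs: FM03=196, FM06=168, FM07=147, FM01=144, FM04=72, FM05=64, FM02=54, FM08=24.
Highest is now FM03 (196).

FM03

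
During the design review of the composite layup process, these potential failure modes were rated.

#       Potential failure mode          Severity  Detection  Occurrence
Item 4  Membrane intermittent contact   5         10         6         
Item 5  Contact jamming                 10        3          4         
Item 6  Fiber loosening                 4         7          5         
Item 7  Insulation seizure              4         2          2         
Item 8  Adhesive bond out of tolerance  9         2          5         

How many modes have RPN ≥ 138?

RPN = Severity × Occurrence × Detection:
  Item 4: 5 × 6 × 10 = 300
  Item 5: 10 × 4 × 3 = 120
  Item 6: 4 × 5 × 7 = 140
  Item 7: 4 × 2 × 2 = 16
  Item 8: 9 × 5 × 2 = 90
Modes with RPN ≥ 138: Item 4 (300), Item 6 (140) → 2.

2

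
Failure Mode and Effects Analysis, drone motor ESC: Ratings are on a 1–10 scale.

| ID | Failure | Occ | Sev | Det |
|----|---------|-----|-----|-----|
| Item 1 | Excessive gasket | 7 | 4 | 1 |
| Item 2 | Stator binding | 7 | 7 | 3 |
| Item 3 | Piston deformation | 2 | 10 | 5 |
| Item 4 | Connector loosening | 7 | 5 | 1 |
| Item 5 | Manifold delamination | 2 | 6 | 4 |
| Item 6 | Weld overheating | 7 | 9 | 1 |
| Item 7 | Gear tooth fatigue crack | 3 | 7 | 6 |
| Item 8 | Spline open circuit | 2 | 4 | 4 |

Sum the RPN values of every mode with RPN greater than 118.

RPN = Severity × Occurrence × Detection:
  Item 1: 4 × 7 × 1 = 28
  Item 2: 7 × 7 × 3 = 147
  Item 3: 10 × 2 × 5 = 100
  Item 4: 5 × 7 × 1 = 35
  Item 5: 6 × 2 × 4 = 48
  Item 6: 9 × 7 × 1 = 63
  Item 7: 7 × 3 × 6 = 126
  Item 8: 4 × 2 × 4 = 32
RPN > 118: Item 2 (147), Item 7 (126).
Sum: 147 + 126 = 273.

273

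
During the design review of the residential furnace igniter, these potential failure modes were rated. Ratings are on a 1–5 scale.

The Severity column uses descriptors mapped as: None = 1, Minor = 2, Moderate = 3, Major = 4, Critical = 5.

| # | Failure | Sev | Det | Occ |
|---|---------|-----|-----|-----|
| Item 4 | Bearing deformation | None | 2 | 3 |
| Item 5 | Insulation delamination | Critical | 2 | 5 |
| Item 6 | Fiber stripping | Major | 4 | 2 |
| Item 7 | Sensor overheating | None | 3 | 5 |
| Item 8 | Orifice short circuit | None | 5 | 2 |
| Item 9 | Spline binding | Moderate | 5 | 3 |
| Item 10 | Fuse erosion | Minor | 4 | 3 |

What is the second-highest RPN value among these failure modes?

45

RPN = Severity × Occurrence × Detection:
  Item 4: 1 × 3 × 2 = 6
  Item 5: 5 × 5 × 2 = 50
  Item 6: 4 × 2 × 4 = 32
  Item 7: 1 × 5 × 3 = 15
  Item 8: 1 × 2 × 5 = 10
  Item 9: 3 × 3 × 5 = 45
  Item 10: 2 × 3 × 4 = 24
Sorted descending: 50, 45, 32, 24, 15, 10, 6.
The second-highest RPN is 45 (Item 9).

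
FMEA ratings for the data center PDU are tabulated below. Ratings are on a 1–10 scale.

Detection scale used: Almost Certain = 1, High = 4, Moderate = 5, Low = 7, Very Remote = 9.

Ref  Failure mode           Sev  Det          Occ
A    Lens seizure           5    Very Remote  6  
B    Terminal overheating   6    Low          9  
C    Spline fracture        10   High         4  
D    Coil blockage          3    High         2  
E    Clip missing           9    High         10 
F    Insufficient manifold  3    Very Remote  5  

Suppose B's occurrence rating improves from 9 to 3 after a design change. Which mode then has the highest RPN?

RPN = Severity × Occurrence × Detection:
  A: 5 × 6 × 9 = 270
  B: 6 × 9 × 7 = 378
  C: 10 × 4 × 4 = 160
  D: 3 × 2 × 4 = 24
  E: 9 × 10 × 4 = 360
  F: 3 × 5 × 9 = 135
After action: B → 6 × 3 × 7 = 126.
Revised RPNs: E=360, A=270, C=160, F=135, B=126, D=24.
Highest is now E (360).

E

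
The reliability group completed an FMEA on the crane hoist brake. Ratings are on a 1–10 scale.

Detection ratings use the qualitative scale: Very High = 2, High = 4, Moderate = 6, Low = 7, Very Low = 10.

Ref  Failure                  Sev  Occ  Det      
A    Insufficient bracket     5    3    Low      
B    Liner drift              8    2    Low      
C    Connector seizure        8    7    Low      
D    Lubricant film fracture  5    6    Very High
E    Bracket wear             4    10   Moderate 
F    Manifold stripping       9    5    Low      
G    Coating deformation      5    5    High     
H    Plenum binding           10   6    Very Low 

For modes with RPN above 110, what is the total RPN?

1659

RPN = Severity × Occurrence × Detection:
  A: 5 × 3 × 7 = 105
  B: 8 × 2 × 7 = 112
  C: 8 × 7 × 7 = 392
  D: 5 × 6 × 2 = 60
  E: 4 × 10 × 6 = 240
  F: 9 × 5 × 7 = 315
  G: 5 × 5 × 4 = 100
  H: 10 × 6 × 10 = 600
RPN > 110: B (112), C (392), E (240), F (315), H (600).
Sum: 112 + 392 + 240 + 315 + 600 = 1659.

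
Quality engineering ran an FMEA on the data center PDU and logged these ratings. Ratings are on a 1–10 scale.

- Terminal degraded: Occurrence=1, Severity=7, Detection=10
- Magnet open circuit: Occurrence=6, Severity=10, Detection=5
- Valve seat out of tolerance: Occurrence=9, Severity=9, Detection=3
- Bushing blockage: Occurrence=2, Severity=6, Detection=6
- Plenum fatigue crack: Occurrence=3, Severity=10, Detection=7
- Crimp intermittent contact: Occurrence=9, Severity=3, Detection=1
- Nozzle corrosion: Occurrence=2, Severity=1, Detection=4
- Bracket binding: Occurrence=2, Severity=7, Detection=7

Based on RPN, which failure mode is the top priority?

RPN = Severity × Occurrence × Detection:
  Terminal degraded: 7 × 1 × 10 = 70
  Magnet open circuit: 10 × 6 × 5 = 300
  Valve seat out of tolerance: 9 × 9 × 3 = 243
  Bushing blockage: 6 × 2 × 6 = 72
  Plenum fatigue crack: 10 × 3 × 7 = 210
  Crimp intermittent contact: 3 × 9 × 1 = 27
  Nozzle corrosion: 1 × 2 × 4 = 8
  Bracket binding: 7 × 2 × 7 = 98
Highest RPN is 300 → Magnet open circuit.

Magnet open circuit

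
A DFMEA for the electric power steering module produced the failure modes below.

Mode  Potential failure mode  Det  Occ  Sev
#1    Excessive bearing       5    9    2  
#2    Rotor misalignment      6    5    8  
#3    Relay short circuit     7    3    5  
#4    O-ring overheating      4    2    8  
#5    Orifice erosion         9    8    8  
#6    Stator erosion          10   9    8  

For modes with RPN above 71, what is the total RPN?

RPN = Severity × Occurrence × Detection:
  #1: 2 × 9 × 5 = 90
  #2: 8 × 5 × 6 = 240
  #3: 5 × 3 × 7 = 105
  #4: 8 × 2 × 4 = 64
  #5: 8 × 8 × 9 = 576
  #6: 8 × 9 × 10 = 720
RPN > 71: #1 (90), #2 (240), #3 (105), #5 (576), #6 (720).
Sum: 90 + 240 + 105 + 576 + 720 = 1731.

1731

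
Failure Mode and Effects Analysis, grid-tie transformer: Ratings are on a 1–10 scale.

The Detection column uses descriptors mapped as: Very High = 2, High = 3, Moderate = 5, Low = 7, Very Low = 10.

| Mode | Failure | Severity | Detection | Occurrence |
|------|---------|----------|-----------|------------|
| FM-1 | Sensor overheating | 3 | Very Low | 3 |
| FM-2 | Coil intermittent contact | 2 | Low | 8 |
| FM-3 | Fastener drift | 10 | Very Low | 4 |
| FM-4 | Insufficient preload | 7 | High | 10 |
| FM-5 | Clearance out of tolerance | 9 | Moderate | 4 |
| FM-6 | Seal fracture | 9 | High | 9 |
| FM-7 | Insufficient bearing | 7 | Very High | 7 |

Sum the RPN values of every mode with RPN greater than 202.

RPN = Severity × Occurrence × Detection:
  FM-1: 3 × 3 × 10 = 90
  FM-2: 2 × 8 × 7 = 112
  FM-3: 10 × 4 × 10 = 400
  FM-4: 7 × 10 × 3 = 210
  FM-5: 9 × 4 × 5 = 180
  FM-6: 9 × 9 × 3 = 243
  FM-7: 7 × 7 × 2 = 98
RPN > 202: FM-3 (400), FM-4 (210), FM-6 (243).
Sum: 400 + 210 + 243 = 853.

853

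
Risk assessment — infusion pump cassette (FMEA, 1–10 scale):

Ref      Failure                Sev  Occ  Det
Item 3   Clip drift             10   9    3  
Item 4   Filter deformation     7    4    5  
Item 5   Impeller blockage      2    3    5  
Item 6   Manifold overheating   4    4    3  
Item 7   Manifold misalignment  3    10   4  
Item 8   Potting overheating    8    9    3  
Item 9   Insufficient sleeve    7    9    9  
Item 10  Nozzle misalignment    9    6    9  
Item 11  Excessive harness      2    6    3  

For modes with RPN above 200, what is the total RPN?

RPN = Severity × Occurrence × Detection:
  Item 3: 10 × 9 × 3 = 270
  Item 4: 7 × 4 × 5 = 140
  Item 5: 2 × 3 × 5 = 30
  Item 6: 4 × 4 × 3 = 48
  Item 7: 3 × 10 × 4 = 120
  Item 8: 8 × 9 × 3 = 216
  Item 9: 7 × 9 × 9 = 567
  Item 10: 9 × 6 × 9 = 486
  Item 11: 2 × 6 × 3 = 36
RPN > 200: Item 3 (270), Item 8 (216), Item 9 (567), Item 10 (486).
Sum: 270 + 216 + 567 + 486 = 1539.

1539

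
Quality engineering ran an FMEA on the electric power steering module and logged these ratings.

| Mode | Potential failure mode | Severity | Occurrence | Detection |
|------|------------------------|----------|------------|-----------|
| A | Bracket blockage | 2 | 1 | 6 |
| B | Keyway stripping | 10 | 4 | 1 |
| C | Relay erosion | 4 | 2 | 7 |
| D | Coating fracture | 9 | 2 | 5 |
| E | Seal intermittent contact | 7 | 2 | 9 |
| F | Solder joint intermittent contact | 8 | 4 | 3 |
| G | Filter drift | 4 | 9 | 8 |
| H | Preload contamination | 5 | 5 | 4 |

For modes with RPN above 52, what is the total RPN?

RPN = Severity × Occurrence × Detection:
  A: 2 × 1 × 6 = 12
  B: 10 × 4 × 1 = 40
  C: 4 × 2 × 7 = 56
  D: 9 × 2 × 5 = 90
  E: 7 × 2 × 9 = 126
  F: 8 × 4 × 3 = 96
  G: 4 × 9 × 8 = 288
  H: 5 × 5 × 4 = 100
RPN > 52: C (56), D (90), E (126), F (96), G (288), H (100).
Sum: 56 + 90 + 126 + 96 + 288 + 100 = 756.

756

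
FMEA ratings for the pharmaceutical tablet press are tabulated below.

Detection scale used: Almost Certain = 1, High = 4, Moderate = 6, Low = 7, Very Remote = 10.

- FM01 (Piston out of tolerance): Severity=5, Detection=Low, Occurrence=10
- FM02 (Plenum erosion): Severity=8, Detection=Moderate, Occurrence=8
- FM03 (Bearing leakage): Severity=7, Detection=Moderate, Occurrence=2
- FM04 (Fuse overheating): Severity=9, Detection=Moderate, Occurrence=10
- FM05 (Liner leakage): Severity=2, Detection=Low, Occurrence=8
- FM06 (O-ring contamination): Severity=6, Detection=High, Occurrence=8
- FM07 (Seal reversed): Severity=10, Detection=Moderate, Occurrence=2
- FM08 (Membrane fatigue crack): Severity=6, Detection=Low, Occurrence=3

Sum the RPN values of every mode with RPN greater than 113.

1712

RPN = Severity × Occurrence × Detection:
  FM01: 5 × 10 × 7 = 350
  FM02: 8 × 8 × 6 = 384
  FM03: 7 × 2 × 6 = 84
  FM04: 9 × 10 × 6 = 540
  FM05: 2 × 8 × 7 = 112
  FM06: 6 × 8 × 4 = 192
  FM07: 10 × 2 × 6 = 120
  FM08: 6 × 3 × 7 = 126
RPN > 113: FM01 (350), FM02 (384), FM04 (540), FM06 (192), FM07 (120), FM08 (126).
Sum: 350 + 384 + 540 + 192 + 120 + 126 = 1712.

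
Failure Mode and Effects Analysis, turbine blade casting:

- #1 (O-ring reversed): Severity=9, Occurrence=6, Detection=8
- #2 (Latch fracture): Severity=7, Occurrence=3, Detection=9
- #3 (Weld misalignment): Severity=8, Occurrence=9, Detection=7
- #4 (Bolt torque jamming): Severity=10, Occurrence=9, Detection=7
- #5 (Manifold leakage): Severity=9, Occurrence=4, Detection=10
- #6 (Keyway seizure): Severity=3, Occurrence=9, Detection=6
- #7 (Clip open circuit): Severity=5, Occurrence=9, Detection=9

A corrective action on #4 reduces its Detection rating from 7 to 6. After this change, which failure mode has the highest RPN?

#4

RPN = Severity × Occurrence × Detection:
  #1: 9 × 6 × 8 = 432
  #2: 7 × 3 × 9 = 189
  #3: 8 × 9 × 7 = 504
  #4: 10 × 9 × 7 = 630
  #5: 9 × 4 × 10 = 360
  #6: 3 × 9 × 6 = 162
  #7: 5 × 9 × 9 = 405
After action: #4 → 10 × 9 × 6 = 540.
Revised RPNs: #4=540, #3=504, #1=432, #7=405, #5=360, #2=189, #6=162.
Highest is now #4 (540).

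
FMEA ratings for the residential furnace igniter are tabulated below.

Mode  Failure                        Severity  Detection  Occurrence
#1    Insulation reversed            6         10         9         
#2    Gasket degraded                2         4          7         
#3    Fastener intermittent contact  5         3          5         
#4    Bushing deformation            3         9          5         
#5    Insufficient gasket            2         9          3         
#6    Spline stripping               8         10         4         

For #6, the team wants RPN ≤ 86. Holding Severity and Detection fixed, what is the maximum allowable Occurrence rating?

#6: S=8, O=4, D=10 → current RPN = 320.
Fixed product = 80. Need 80 × O ≤ 86, so O ≤ 86/80 = 1.07.
Maximum integer Occurrence rating = 1 (gives RPN 80; O=2 would give 160 > 86).

1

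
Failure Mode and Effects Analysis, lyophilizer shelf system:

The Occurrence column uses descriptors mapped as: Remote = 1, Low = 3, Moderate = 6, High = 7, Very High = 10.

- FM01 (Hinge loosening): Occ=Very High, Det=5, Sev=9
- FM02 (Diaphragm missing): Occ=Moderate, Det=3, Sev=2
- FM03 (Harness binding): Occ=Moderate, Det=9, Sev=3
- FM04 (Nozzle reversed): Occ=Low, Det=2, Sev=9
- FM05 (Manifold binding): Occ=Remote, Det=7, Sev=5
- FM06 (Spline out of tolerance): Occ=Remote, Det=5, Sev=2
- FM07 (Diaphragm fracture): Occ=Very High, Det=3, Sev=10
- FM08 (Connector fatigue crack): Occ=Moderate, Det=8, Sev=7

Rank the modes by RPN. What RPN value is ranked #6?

36

RPN = Severity × Occurrence × Detection:
  FM01: 9 × 10 × 5 = 450
  FM02: 2 × 6 × 3 = 36
  FM03: 3 × 6 × 9 = 162
  FM04: 9 × 3 × 2 = 54
  FM05: 5 × 1 × 7 = 35
  FM06: 2 × 1 × 5 = 10
  FM07: 10 × 10 × 3 = 300
  FM08: 7 × 6 × 8 = 336
Sorted descending: 450, 336, 300, 162, 54, 36, 35, 10.
The sixth-highest RPN is 36 (FM02).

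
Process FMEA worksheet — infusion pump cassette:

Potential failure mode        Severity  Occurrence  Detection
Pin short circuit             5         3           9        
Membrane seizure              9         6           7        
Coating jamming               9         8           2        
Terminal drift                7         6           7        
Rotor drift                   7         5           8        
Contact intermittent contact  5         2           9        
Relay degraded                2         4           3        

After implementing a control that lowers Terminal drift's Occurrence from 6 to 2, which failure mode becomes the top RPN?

RPN = Severity × Occurrence × Detection:
  Pin short circuit: 5 × 3 × 9 = 135
  Membrane seizure: 9 × 6 × 7 = 378
  Coating jamming: 9 × 8 × 2 = 144
  Terminal drift: 7 × 6 × 7 = 294
  Rotor drift: 7 × 5 × 8 = 280
  Contact intermittent contact: 5 × 2 × 9 = 90
  Relay degraded: 2 × 4 × 3 = 24
After action: Terminal drift → 7 × 2 × 7 = 98.
Revised RPNs: Membrane seizure=378, Rotor drift=280, Coating jamming=144, Pin short circuit=135, Terminal drift=98, Contact intermittent contact=90, Relay degraded=24.
Highest is now Membrane seizure (378).

Membrane seizure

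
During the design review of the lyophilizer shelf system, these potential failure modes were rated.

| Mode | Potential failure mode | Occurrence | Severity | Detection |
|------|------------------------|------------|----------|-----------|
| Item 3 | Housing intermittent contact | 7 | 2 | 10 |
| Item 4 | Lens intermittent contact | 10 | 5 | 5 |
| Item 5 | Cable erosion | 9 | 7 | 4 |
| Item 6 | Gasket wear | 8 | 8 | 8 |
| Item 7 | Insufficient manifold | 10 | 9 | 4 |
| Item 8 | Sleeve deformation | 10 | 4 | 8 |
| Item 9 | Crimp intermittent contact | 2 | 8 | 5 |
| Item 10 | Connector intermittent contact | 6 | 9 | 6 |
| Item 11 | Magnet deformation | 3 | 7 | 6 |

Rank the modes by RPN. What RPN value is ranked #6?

RPN = Severity × Occurrence × Detection:
  Item 3: 2 × 7 × 10 = 140
  Item 4: 5 × 10 × 5 = 250
  Item 5: 7 × 9 × 4 = 252
  Item 6: 8 × 8 × 8 = 512
  Item 7: 9 × 10 × 4 = 360
  Item 8: 4 × 10 × 8 = 320
  Item 9: 8 × 2 × 5 = 80
  Item 10: 9 × 6 × 6 = 324
  Item 11: 7 × 3 × 6 = 126
Sorted descending: 512, 360, 324, 320, 252, 250, 140, 126, 80.
The sixth-highest RPN is 250 (Item 4).

250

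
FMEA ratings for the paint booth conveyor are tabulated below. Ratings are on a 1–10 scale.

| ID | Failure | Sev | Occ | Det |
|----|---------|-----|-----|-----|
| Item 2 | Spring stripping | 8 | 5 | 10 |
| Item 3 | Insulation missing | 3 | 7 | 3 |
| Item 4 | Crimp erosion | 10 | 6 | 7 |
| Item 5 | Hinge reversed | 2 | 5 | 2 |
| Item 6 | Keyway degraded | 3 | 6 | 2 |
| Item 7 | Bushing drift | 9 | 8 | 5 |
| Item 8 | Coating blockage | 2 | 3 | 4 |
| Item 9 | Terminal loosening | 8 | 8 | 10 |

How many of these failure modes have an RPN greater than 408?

RPN = Severity × Occurrence × Detection:
  Item 2: 8 × 5 × 10 = 400
  Item 3: 3 × 7 × 3 = 63
  Item 4: 10 × 6 × 7 = 420
  Item 5: 2 × 5 × 2 = 20
  Item 6: 3 × 6 × 2 = 36
  Item 7: 9 × 8 × 5 = 360
  Item 8: 2 × 3 × 4 = 24
  Item 9: 8 × 8 × 10 = 640
Modes with RPN > 408: Item 4 (420), Item 9 (640) → 2.

2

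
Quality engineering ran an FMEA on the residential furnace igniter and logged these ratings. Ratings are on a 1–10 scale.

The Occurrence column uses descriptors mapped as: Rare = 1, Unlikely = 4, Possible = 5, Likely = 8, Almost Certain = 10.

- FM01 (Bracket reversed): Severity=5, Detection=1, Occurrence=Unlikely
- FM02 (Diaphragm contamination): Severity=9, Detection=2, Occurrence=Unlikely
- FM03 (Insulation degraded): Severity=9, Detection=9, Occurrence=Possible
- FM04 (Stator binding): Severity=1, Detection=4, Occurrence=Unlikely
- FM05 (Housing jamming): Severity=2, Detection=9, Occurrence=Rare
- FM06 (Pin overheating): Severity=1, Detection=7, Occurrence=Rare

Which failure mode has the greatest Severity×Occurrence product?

FM03

Criticality = Severity × Occurrence:
  FM01: 5 × 4 = 20
  FM02: 9 × 4 = 36
  FM03: 9 × 5 = 45
  FM04: 1 × 4 = 4
  FM05: 2 × 1 = 2
  FM06: 1 × 1 = 1
Highest criticality is 45 → FM03.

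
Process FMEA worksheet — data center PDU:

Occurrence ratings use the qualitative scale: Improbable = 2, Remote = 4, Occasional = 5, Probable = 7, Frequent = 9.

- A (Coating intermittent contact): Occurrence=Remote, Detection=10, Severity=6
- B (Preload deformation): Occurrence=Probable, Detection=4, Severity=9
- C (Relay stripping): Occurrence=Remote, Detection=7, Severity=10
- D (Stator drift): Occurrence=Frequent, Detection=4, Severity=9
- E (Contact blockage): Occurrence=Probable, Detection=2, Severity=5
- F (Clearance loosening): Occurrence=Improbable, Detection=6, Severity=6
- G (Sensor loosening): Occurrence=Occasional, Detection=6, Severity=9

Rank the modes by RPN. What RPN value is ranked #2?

RPN = Severity × Occurrence × Detection:
  A: 6 × 4 × 10 = 240
  B: 9 × 7 × 4 = 252
  C: 10 × 4 × 7 = 280
  D: 9 × 9 × 4 = 324
  E: 5 × 7 × 2 = 70
  F: 6 × 2 × 6 = 72
  G: 9 × 5 × 6 = 270
Sorted descending: 324, 280, 270, 252, 240, 72, 70.
The second-highest RPN is 280 (C).

280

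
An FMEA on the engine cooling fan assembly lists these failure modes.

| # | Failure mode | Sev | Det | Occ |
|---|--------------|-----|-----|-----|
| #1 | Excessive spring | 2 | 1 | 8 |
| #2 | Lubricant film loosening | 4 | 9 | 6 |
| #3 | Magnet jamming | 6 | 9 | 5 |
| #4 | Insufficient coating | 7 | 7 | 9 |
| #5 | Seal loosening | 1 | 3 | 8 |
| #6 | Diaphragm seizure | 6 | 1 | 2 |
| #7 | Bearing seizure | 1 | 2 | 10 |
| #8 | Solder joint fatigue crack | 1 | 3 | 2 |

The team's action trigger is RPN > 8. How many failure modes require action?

RPN = Severity × Occurrence × Detection:
  #1: 2 × 8 × 1 = 16
  #2: 4 × 6 × 9 = 216
  #3: 6 × 5 × 9 = 270
  #4: 7 × 9 × 7 = 441
  #5: 1 × 8 × 3 = 24
  #6: 6 × 2 × 1 = 12
  #7: 1 × 10 × 2 = 20
  #8: 1 × 2 × 3 = 6
Modes with RPN > 8: #1 (16), #2 (216), #3 (270), #4 (441), #5 (24), #6 (12), #7 (20) → 7.

7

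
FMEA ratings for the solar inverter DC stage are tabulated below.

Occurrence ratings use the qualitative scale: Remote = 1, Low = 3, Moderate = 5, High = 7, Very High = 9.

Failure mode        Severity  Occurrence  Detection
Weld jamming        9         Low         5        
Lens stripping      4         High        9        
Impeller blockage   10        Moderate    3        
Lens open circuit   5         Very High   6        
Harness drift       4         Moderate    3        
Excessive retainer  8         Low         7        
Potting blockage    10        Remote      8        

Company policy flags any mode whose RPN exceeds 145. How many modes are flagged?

4

RPN = Severity × Occurrence × Detection:
  Weld jamming: 9 × 3 × 5 = 135
  Lens stripping: 4 × 7 × 9 = 252
  Impeller blockage: 10 × 5 × 3 = 150
  Lens open circuit: 5 × 9 × 6 = 270
  Harness drift: 4 × 5 × 3 = 60
  Excessive retainer: 8 × 3 × 7 = 168
  Potting blockage: 10 × 1 × 8 = 80
Modes with RPN > 145: Lens stripping (252), Impeller blockage (150), Lens open circuit (270), Excessive retainer (168) → 4.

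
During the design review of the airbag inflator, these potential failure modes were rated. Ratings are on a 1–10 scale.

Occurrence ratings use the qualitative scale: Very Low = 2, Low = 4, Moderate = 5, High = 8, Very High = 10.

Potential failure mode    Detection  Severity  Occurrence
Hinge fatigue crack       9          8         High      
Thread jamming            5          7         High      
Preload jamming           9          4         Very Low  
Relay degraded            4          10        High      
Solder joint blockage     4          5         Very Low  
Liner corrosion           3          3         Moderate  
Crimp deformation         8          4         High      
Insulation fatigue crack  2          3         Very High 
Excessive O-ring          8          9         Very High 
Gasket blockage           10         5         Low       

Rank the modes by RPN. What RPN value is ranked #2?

RPN = Severity × Occurrence × Detection:
  Hinge fatigue crack: 8 × 8 × 9 = 576
  Thread jamming: 7 × 8 × 5 = 280
  Preload jamming: 4 × 2 × 9 = 72
  Relay degraded: 10 × 8 × 4 = 320
  Solder joint blockage: 5 × 2 × 4 = 40
  Liner corrosion: 3 × 5 × 3 = 45
  Crimp deformation: 4 × 8 × 8 = 256
  Insulation fatigue crack: 3 × 10 × 2 = 60
  Excessive O-ring: 9 × 10 × 8 = 720
  Gasket blockage: 5 × 4 × 10 = 200
Sorted descending: 720, 576, 320, 280, 256, 200, 72, 60, 45, 40.
The second-highest RPN is 576 (Hinge fatigue crack).

576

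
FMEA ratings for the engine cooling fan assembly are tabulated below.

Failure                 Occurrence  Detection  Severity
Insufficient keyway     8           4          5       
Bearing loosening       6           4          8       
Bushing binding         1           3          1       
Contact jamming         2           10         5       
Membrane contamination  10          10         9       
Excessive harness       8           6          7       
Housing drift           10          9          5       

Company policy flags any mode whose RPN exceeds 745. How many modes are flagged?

1

RPN = Severity × Occurrence × Detection:
  Insufficient keyway: 5 × 8 × 4 = 160
  Bearing loosening: 8 × 6 × 4 = 192
  Bushing binding: 1 × 1 × 3 = 3
  Contact jamming: 5 × 2 × 10 = 100
  Membrane contamination: 9 × 10 × 10 = 900
  Excessive harness: 7 × 8 × 6 = 336
  Housing drift: 5 × 10 × 9 = 450
Modes with RPN > 745: Membrane contamination (900) → 1.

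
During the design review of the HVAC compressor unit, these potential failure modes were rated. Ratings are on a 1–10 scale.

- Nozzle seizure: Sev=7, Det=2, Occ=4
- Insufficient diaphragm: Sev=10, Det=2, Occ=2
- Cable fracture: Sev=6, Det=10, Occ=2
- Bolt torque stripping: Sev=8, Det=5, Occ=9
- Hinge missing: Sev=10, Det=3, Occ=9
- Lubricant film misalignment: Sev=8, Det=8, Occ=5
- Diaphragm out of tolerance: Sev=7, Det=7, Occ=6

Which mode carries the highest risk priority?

RPN = Severity × Occurrence × Detection:
  Nozzle seizure: 7 × 4 × 2 = 56
  Insufficient diaphragm: 10 × 2 × 2 = 40
  Cable fracture: 6 × 2 × 10 = 120
  Bolt torque stripping: 8 × 9 × 5 = 360
  Hinge missing: 10 × 9 × 3 = 270
  Lubricant film misalignment: 8 × 5 × 8 = 320
  Diaphragm out of tolerance: 7 × 6 × 7 = 294
Highest RPN is 360 → Bolt torque stripping.

Bolt torque stripping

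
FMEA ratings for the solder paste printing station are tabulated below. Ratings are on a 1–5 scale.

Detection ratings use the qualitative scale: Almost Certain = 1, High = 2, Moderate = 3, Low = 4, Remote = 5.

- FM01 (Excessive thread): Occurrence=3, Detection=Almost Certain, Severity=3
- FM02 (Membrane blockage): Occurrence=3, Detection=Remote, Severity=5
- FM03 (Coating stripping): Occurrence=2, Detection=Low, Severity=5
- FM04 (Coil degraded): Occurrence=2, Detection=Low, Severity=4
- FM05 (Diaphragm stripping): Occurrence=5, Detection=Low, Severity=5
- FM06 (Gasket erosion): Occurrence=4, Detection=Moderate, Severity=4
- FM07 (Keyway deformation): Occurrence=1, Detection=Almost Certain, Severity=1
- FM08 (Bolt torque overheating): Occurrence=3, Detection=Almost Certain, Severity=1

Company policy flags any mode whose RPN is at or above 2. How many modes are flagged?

RPN = Severity × Occurrence × Detection:
  FM01: 3 × 3 × 1 = 9
  FM02: 5 × 3 × 5 = 75
  FM03: 5 × 2 × 4 = 40
  FM04: 4 × 2 × 4 = 32
  FM05: 5 × 5 × 4 = 100
  FM06: 4 × 4 × 3 = 48
  FM07: 1 × 1 × 1 = 1
  FM08: 1 × 3 × 1 = 3
Modes with RPN ≥ 2: FM01 (9), FM02 (75), FM03 (40), FM04 (32), FM05 (100), FM06 (48), FM08 (3) → 7.

7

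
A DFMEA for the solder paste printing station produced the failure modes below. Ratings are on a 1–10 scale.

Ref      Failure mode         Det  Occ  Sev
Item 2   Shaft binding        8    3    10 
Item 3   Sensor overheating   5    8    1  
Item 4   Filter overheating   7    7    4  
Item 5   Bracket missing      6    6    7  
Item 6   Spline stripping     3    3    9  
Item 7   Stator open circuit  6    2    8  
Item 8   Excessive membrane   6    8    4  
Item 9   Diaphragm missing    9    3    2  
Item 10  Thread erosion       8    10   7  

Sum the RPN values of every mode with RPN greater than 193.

1248

RPN = Severity × Occurrence × Detection:
  Item 2: 10 × 3 × 8 = 240
  Item 3: 1 × 8 × 5 = 40
  Item 4: 4 × 7 × 7 = 196
  Item 5: 7 × 6 × 6 = 252
  Item 6: 9 × 3 × 3 = 81
  Item 7: 8 × 2 × 6 = 96
  Item 8: 4 × 8 × 6 = 192
  Item 9: 2 × 3 × 9 = 54
  Item 10: 7 × 10 × 8 = 560
RPN > 193: Item 2 (240), Item 4 (196), Item 5 (252), Item 10 (560).
Sum: 240 + 196 + 252 + 560 = 1248.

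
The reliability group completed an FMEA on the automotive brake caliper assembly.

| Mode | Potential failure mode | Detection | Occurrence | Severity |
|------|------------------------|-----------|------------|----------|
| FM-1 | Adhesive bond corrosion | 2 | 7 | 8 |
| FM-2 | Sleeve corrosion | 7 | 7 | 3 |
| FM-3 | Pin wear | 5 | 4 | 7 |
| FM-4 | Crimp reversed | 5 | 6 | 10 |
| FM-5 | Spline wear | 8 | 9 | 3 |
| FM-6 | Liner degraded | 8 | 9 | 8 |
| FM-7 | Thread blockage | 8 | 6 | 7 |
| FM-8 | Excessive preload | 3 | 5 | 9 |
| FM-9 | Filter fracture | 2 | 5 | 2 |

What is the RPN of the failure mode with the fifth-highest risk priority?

RPN = Severity × Occurrence × Detection:
  FM-1: 8 × 7 × 2 = 112
  FM-2: 3 × 7 × 7 = 147
  FM-3: 7 × 4 × 5 = 140
  FM-4: 10 × 6 × 5 = 300
  FM-5: 3 × 9 × 8 = 216
  FM-6: 8 × 9 × 8 = 576
  FM-7: 7 × 6 × 8 = 336
  FM-8: 9 × 5 × 3 = 135
  FM-9: 2 × 5 × 2 = 20
Sorted descending: 576, 336, 300, 216, 147, 140, 135, 112, 20.
The fifth-highest RPN is 147 (FM-2).

147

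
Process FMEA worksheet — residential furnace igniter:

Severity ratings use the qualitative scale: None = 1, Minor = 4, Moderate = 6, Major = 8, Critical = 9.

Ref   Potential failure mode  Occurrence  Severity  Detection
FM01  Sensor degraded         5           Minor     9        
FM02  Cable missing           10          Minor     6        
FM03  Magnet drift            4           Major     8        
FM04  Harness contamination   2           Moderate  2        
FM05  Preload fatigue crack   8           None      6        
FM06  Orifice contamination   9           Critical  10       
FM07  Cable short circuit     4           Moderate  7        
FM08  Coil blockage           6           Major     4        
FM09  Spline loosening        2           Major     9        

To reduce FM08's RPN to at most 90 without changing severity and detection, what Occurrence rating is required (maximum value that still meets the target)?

2

FM08: S=8, O=6, D=4 → current RPN = 192.
Fixed product = 32. Need 32 × O ≤ 90, so O ≤ 90/32 = 2.81.
Maximum integer Occurrence rating = 2 (gives RPN 64; O=3 would give 96 > 90).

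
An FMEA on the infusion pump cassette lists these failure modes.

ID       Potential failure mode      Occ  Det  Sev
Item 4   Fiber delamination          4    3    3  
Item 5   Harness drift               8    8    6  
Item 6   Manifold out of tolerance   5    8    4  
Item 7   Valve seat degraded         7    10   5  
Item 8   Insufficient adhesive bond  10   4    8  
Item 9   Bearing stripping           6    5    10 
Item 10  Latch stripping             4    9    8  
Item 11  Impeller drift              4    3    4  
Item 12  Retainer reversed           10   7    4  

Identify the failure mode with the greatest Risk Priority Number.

RPN = Severity × Occurrence × Detection:
  Item 4: 3 × 4 × 3 = 36
  Item 5: 6 × 8 × 8 = 384
  Item 6: 4 × 5 × 8 = 160
  Item 7: 5 × 7 × 10 = 350
  Item 8: 8 × 10 × 4 = 320
  Item 9: 10 × 6 × 5 = 300
  Item 10: 8 × 4 × 9 = 288
  Item 11: 4 × 4 × 3 = 48
  Item 12: 4 × 10 × 7 = 280
Highest RPN is 384 → Item 5.

Item 5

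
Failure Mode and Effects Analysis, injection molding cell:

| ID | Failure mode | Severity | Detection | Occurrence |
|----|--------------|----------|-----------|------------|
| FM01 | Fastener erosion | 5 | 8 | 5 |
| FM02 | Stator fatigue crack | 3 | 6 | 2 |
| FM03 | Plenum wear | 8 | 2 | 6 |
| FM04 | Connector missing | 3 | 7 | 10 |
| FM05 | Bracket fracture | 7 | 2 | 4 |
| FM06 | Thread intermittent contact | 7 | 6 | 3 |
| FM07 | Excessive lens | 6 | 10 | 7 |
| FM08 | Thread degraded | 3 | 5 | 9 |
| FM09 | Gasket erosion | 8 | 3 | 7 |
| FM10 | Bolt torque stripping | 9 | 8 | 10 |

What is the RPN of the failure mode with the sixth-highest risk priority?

RPN = Severity × Occurrence × Detection:
  FM01: 5 × 5 × 8 = 200
  FM02: 3 × 2 × 6 = 36
  FM03: 8 × 6 × 2 = 96
  FM04: 3 × 10 × 7 = 210
  FM05: 7 × 4 × 2 = 56
  FM06: 7 × 3 × 6 = 126
  FM07: 6 × 7 × 10 = 420
  FM08: 3 × 9 × 5 = 135
  FM09: 8 × 7 × 3 = 168
  FM10: 9 × 10 × 8 = 720
Sorted descending: 720, 420, 210, 200, 168, 135, 126, 96, 56, 36.
The sixth-highest RPN is 135 (FM08).

135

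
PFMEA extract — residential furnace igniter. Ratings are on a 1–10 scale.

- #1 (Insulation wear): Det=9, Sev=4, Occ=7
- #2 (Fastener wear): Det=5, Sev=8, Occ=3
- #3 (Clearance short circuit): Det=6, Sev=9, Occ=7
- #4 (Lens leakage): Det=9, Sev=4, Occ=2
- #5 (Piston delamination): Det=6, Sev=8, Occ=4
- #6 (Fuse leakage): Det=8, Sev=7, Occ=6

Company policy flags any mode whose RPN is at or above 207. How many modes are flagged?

RPN = Severity × Occurrence × Detection:
  #1: 4 × 7 × 9 = 252
  #2: 8 × 3 × 5 = 120
  #3: 9 × 7 × 6 = 378
  #4: 4 × 2 × 9 = 72
  #5: 8 × 4 × 6 = 192
  #6: 7 × 6 × 8 = 336
Modes with RPN ≥ 207: #1 (252), #3 (378), #6 (336) → 3.

3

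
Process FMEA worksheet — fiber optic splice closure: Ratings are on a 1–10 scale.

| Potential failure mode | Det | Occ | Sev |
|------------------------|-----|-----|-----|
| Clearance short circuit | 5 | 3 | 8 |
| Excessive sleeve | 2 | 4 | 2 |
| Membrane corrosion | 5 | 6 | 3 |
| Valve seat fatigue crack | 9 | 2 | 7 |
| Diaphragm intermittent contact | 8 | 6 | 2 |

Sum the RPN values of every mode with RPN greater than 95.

RPN = Severity × Occurrence × Detection:
  Clearance short circuit: 8 × 3 × 5 = 120
  Excessive sleeve: 2 × 4 × 2 = 16
  Membrane corrosion: 3 × 6 × 5 = 90
  Valve seat fatigue crack: 7 × 2 × 9 = 126
  Diaphragm intermittent contact: 2 × 6 × 8 = 96
RPN > 95: Clearance short circuit (120), Valve seat fatigue crack (126), Diaphragm intermittent contact (96).
Sum: 120 + 126 + 96 = 342.

342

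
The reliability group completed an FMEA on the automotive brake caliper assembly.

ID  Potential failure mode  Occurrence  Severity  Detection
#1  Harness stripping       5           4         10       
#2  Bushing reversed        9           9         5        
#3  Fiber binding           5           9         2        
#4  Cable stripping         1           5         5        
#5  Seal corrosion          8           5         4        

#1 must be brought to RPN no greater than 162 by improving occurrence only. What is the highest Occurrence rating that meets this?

#1: S=4, O=5, D=10 → current RPN = 200.
Fixed product = 40. Need 40 × O ≤ 162, so O ≤ 162/40 = 4.05.
Maximum integer Occurrence rating = 4 (gives RPN 160; O=5 would give 200 > 162).

4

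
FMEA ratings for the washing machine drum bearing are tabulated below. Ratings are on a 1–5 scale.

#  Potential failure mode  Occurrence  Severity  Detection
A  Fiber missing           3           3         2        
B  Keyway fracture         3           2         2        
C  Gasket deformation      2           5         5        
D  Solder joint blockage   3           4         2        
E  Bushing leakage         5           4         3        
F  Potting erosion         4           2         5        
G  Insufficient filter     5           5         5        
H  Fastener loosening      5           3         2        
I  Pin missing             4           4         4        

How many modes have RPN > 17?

RPN = Severity × Occurrence × Detection:
  A: 3 × 3 × 2 = 18
  B: 2 × 3 × 2 = 12
  C: 5 × 2 × 5 = 50
  D: 4 × 3 × 2 = 24
  E: 4 × 5 × 3 = 60
  F: 2 × 4 × 5 = 40
  G: 5 × 5 × 5 = 125
  H: 3 × 5 × 2 = 30
  I: 4 × 4 × 4 = 64
Modes with RPN > 17: A (18), C (50), D (24), E (60), F (40), G (125), H (30), I (64) → 8.

8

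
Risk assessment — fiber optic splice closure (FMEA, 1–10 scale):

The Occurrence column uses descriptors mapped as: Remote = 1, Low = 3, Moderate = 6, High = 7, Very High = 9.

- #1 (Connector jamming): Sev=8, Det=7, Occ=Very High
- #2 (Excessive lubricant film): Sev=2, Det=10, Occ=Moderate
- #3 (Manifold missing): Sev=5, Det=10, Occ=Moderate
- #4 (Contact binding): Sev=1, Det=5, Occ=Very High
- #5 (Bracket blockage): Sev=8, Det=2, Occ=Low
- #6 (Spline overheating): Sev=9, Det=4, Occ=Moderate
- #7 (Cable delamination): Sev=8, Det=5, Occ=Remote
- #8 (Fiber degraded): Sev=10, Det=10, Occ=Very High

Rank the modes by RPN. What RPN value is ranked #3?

300

RPN = Severity × Occurrence × Detection:
  #1: 8 × 9 × 7 = 504
  #2: 2 × 6 × 10 = 120
  #3: 5 × 6 × 10 = 300
  #4: 1 × 9 × 5 = 45
  #5: 8 × 3 × 2 = 48
  #6: 9 × 6 × 4 = 216
  #7: 8 × 1 × 5 = 40
  #8: 10 × 9 × 10 = 900
Sorted descending: 900, 504, 300, 216, 120, 48, 45, 40.
The third-highest RPN is 300 (#3).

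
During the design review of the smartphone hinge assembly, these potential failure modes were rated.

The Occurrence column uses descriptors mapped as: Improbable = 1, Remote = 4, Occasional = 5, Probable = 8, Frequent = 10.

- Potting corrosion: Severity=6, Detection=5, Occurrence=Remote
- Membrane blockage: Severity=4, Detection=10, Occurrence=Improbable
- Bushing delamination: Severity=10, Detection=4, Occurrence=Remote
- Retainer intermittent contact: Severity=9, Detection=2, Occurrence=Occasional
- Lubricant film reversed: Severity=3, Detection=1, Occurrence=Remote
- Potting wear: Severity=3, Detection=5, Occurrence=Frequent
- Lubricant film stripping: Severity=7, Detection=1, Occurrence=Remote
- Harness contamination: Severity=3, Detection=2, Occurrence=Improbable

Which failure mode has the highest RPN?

RPN = Severity × Occurrence × Detection:
  Potting corrosion: 6 × 4 × 5 = 120
  Membrane blockage: 4 × 1 × 10 = 40
  Bushing delamination: 10 × 4 × 4 = 160
  Retainer intermittent contact: 9 × 5 × 2 = 90
  Lubricant film reversed: 3 × 4 × 1 = 12
  Potting wear: 3 × 10 × 5 = 150
  Lubricant film stripping: 7 × 4 × 1 = 28
  Harness contamination: 3 × 1 × 2 = 6
Highest RPN is 160 → Bushing delamination.

Bushing delamination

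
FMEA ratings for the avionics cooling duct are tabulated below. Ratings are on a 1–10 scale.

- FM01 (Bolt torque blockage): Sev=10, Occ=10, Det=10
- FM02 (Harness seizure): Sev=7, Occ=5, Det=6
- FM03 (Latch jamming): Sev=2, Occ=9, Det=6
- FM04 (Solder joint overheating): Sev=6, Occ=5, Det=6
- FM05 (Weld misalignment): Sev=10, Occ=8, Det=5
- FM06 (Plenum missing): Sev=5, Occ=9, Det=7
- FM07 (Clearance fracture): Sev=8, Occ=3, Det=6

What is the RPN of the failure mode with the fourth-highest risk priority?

210

RPN = Severity × Occurrence × Detection:
  FM01: 10 × 10 × 10 = 1000
  FM02: 7 × 5 × 6 = 210
  FM03: 2 × 9 × 6 = 108
  FM04: 6 × 5 × 6 = 180
  FM05: 10 × 8 × 5 = 400
  FM06: 5 × 9 × 7 = 315
  FM07: 8 × 3 × 6 = 144
Sorted descending: 1000, 400, 315, 210, 180, 144, 108.
The fourth-highest RPN is 210 (FM02).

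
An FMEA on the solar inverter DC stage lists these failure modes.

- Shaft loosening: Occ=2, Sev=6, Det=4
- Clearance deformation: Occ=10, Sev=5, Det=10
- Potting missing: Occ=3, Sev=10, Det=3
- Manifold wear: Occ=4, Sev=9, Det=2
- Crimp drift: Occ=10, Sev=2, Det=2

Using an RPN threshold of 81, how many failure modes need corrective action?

RPN = Severity × Occurrence × Detection:
  Shaft loosening: 6 × 2 × 4 = 48
  Clearance deformation: 5 × 10 × 10 = 500
  Potting missing: 10 × 3 × 3 = 90
  Manifold wear: 9 × 4 × 2 = 72
  Crimp drift: 2 × 10 × 2 = 40
Modes with RPN ≥ 81: Clearance deformation (500), Potting missing (90) → 2.

2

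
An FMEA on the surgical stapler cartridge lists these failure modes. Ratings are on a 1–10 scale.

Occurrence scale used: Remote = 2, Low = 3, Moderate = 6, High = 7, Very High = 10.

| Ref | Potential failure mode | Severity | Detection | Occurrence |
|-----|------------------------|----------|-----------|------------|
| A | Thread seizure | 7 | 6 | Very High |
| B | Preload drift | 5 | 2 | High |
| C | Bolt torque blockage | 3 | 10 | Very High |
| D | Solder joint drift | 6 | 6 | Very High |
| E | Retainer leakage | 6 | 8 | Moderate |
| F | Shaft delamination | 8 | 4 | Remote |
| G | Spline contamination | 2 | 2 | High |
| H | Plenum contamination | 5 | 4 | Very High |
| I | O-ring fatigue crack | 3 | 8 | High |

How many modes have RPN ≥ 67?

7

RPN = Severity × Occurrence × Detection:
  A: 7 × 10 × 6 = 420
  B: 5 × 7 × 2 = 70
  C: 3 × 10 × 10 = 300
  D: 6 × 10 × 6 = 360
  E: 6 × 6 × 8 = 288
  F: 8 × 2 × 4 = 64
  G: 2 × 7 × 2 = 28
  H: 5 × 10 × 4 = 200
  I: 3 × 7 × 8 = 168
Modes with RPN ≥ 67: A (420), B (70), C (300), D (360), E (288), H (200), I (168) → 7.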